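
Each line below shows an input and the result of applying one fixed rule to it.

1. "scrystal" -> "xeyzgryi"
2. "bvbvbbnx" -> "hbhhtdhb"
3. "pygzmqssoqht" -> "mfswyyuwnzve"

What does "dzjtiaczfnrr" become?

pzogifltxxjf

Each output is the input with this applied: shift every letter 6 places forward in the alphabet (wrapping around), then move the first 2 characters to the end (rotate left by 2).
On "dzjtiaczfnrr": the first step gives "jfpzogifltxx", and the second then gives "pzogifltxxjf".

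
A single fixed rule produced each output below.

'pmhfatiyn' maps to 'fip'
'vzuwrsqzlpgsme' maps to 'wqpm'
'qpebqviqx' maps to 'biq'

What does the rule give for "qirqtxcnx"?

qcq

The pattern: move the first character to the end, then keep one character in every 3, starting at position 3 (positions 3rd, 6th, 9th, ...).
Applying that to "qirqtxcnx" gives "qcq".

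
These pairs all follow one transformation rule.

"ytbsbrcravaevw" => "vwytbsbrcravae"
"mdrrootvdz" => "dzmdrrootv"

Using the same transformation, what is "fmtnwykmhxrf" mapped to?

rffmtnwykmhx

The pattern: move the last 2 characters to the front (rotate right by 2).
For "fmtnwykmhxrf" the result is "rffmtnwykmhx".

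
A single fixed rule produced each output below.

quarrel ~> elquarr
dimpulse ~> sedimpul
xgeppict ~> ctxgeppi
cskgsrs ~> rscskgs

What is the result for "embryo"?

Looking at the pairs, the operation is to move the last 2 characters to the front (rotate right by 2).
Doing the same to "embryo": "yoembr".

yoembr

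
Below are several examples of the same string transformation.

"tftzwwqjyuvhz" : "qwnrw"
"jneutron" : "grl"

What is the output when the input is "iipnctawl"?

Each output is the input with this applied: keep one character in every 3, starting at position 1 (positions 1st, 4th, 7th, ...), then shift every letter 3 places backward in the alphabet (wrapping around).
Starting from "iipnctawl": after the first operation, "ina"; after the second, "fkx".

fkx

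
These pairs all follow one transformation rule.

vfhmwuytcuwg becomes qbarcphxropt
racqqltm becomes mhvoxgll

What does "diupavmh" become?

ycdhpqkv

The pattern: take characters alternately from the front and the back (1st, last, 2nd, 2nd-last, ...), then shift every letter 5 places backward in the alphabet (wrapping around).
On "diupavmh": the first step gives "dhimuvpa", and the second then gives "ycdhpqkv".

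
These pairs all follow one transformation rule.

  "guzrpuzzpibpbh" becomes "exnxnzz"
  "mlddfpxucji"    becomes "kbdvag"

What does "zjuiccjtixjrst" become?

The transformation: keep every other character starting from the first (positions 1st, 3rd, 5th, ...), then shift every letter 2 places backward in the alphabet (wrapping around).
Working it through for "zjuiccjtixjrst": intermediate "zucjijs", final "xsahghq".

xsahghq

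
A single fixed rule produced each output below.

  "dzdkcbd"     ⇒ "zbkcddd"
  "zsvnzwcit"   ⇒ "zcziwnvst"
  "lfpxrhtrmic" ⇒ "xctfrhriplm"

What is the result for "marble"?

ramble

What's happening: sort the characters into reverse alphabetical order, then take characters alternately from the front and the back (1st, last, 2nd, 2nd-last, ...).
Applying both steps to "marble": "rmleba", then "ramble".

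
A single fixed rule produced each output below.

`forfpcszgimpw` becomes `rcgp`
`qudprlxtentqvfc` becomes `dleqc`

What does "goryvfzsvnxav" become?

The pattern: keep one character in every 3, starting at position 3 (positions 3rd, 6th, 9th, ...).
"goryvfzsvnxav" → "rfva".

rfva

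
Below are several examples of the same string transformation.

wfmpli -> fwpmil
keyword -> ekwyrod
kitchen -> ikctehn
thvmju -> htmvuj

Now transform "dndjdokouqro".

The pattern: swap each adjacent pair of characters (1↔2, 3↔4, ...).
On "dndjdokouqro" that produces "ndjdodokquor".

ndjdodokquor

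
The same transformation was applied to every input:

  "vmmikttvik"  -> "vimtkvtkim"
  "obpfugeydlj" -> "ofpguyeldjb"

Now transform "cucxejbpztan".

The transformation: swap each adjacent pair of characters (1↔2, 3↔4, ...), then move the first character to the end.
For "cucxejbpztan" the result is "cxcjepbtznau".
(Check on "obpfugeydlj": → "bofpguyeldj" → "ofpguyeldjb" ✓)

cxcjepbtznau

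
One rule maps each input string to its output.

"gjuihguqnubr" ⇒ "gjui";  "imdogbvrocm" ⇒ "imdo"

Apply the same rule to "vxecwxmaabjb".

The transformation: keep only the first 4 characters.
Doing the same to "vxecwxmaabjb": "vxec".

vxec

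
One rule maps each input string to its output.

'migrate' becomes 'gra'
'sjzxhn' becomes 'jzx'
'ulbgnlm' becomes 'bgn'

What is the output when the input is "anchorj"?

cho

The rule is to move the last 2 characters to the front (rotate right by 2), then keep only the last 3 characters.
On "anchorj": the first step gives "rjancho", and the second then gives "cho".
(Check on "migrate": → "temigra" → "gra" ✓)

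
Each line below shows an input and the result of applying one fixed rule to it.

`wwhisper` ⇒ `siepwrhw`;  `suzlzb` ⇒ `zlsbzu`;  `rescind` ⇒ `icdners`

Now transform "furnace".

anecufr

The rule is to move the first 3 characters to the end (rotate left by 3), then swap each adjacent pair of characters (1↔2, 3↔4, ...).
Applying that to "furnace" gives "anecufr".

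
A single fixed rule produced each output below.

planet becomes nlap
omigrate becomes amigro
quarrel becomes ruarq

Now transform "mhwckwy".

The rule is to delete the last 2 characters, then swap the first and last characters.
"mhwckwy" → "khwcm".

khwcm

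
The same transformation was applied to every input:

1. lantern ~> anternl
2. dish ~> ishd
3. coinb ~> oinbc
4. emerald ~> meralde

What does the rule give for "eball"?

The rule is to move the first character to the end.
So "eball" becomes "balle".

balle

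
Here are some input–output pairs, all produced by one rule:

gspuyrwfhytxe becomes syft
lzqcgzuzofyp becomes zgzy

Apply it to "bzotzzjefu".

zze

In each case the input is transformed by: keep one character in every 3, starting at position 2 (positions 2nd, 5th, 8th, ...).
For "bzotzzjefu" the result is "zze".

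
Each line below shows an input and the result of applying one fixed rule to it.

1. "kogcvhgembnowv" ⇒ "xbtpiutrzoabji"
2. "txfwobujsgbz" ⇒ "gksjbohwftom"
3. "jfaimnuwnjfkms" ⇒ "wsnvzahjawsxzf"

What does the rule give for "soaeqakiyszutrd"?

Rule — shift every letter 13 places forward in the alphabet (wrapping around) — i.e. ROT13.
So "soaeqakiyszutrd" becomes "fbnrdnxvlfmhgeq".

fbnrdnxvlfmhgeq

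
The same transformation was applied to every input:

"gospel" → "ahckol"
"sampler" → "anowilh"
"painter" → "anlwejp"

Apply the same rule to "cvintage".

The pattern: shift every letter 4 places backward in the alphabet (wrapping around), then move the last 2 characters to the front (rotate right by 2).
For "cvintage", step one produces "yrejpwca"; step two turns that into "cayrejpw".

cayrejpw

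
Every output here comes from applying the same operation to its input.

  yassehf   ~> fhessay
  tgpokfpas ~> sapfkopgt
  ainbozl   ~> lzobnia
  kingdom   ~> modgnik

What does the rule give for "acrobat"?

taborca

Looking at the pairs, the operation is to reverse the string.
"acrobat" → "taborca".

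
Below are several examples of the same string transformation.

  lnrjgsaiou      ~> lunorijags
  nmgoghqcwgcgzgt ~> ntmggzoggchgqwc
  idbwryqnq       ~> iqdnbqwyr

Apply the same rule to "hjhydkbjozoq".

Rule — take characters alternately from the front and the back (1st, last, 2nd, 2nd-last, ...).
So "hjhydkbjozoq" becomes "hqjohzyodjkb".

hqjohzyodjkb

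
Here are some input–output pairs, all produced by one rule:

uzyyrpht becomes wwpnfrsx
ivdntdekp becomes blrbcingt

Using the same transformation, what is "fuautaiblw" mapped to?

Rule — move the first 2 characters to the end (rotate left by 2), then shift every letter 2 places backward in the alphabet (wrapping around).
Working it through for "fuautaiblw": intermediate "autaiblwfu", final "ysrygzjuds".

ysrygzjuds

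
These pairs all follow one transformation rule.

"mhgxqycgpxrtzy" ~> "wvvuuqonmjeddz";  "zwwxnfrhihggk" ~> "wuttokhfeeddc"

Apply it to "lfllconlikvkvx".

What's happening: sort the characters into reverse alphabetical order, then shift every letter 3 places backward in the alphabet (wrapping around).
Working it through for "lfllconlikvkvx": intermediate "xvvonllllkkifc", final "usslkiiiihhfcz".

usslkiiiihhfcz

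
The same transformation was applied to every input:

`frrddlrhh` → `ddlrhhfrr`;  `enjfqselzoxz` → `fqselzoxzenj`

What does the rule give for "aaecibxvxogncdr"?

The pattern: move the first 3 characters to the end (rotate left by 3).
On "aaecibxvxogncdr" that produces "cibxvxogncdraae".

cibxvxogncdraae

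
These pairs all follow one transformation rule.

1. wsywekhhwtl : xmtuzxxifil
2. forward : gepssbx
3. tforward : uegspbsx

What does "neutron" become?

oofpvsu

In each case the input is transformed by: take characters alternately from the front and the back (1st, last, 2nd, 2nd-last, ...), then shift every letter 1 place forward in the alphabet (wrapping around).
On "neutron": the first step gives "nneourt", and the second then gives "oofpvsu".
(Check on "tforward": → "tdfroarw" → "uegspbsx" ✓)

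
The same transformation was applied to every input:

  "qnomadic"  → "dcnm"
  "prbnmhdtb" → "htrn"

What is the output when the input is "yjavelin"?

lnjv

The pattern: keep every other character starting from the second (positions 2nd, 4th, 6th, ...), then swap the front and back halves of the string.
Starting from "yjavelin": after the first operation, "jvln"; after the second, "lnjv".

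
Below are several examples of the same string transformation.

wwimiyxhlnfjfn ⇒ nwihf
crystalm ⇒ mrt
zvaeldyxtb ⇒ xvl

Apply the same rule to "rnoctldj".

jnt

Looking at the pairs, the operation is to keep one character in every 3, starting at position 2 (positions 2nd, 5th, 8th, ...), then move the last character to the front.
For "rnoctldj", step one produces "ntj"; step two turns that into "jnt".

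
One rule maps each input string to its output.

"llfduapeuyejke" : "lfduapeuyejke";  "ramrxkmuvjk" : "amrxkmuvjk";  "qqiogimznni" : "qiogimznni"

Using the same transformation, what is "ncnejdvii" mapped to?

cnejdvii

Rule — delete the first character.
So "ncnejdvii" becomes "cnejdvii".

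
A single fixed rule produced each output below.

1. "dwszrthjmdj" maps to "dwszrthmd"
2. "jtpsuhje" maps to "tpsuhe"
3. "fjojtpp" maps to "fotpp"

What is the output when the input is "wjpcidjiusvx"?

The transformation: remove every "j".
Doing the same to "wjpcidjiusvx": "wpcidiusvx".

wpcidiusvx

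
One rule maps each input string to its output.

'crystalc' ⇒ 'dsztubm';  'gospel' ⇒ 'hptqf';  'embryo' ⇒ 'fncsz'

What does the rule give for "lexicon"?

mfyjdp

The rule is to shift every letter 1 place forward in the alphabet (wrapping around), then delete the last character.
"lexicon" → "mfyjdpo" → "mfyjdp".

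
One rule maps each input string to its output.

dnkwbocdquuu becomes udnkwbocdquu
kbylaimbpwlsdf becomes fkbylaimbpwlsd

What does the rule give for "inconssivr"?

The pattern: move the last character to the front.
Doing the same to "inconssivr": "rinconssiv".

rinconssiv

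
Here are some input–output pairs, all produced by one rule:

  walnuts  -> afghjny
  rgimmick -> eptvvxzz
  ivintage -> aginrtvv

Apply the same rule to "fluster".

Each output is the input with this applied: shift every letter 13 places forward in the alphabet (wrapping around) — i.e. ROT13, then sort the characters into alphabetical order.
On "fluster": the first step gives "syhfgre", and the second then gives "efghrsy".

efghrsy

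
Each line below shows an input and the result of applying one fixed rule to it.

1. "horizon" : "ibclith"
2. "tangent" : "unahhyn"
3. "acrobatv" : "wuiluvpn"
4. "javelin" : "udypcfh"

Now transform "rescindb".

In each case the input is transformed by: swap each adjacent pair of characters (1↔2, 3↔4, ...), then shift every letter 6 places backward in the alphabet (wrapping around).
For "rescindb", step one produces "ercsnibd"; step two turns that into "ylwmhcvx".

ylwmhcvx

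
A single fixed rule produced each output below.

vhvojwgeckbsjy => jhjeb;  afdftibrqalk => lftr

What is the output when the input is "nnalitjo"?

The rule is to move the last 3 characters to the front (rotate right by 3), then keep one character in every 3, starting at position 2 (positions 2nd, 5th, 8th, ...).
"nnalitjo" → "tjonnali" → "jni".
(Check on "afdftibrqalk": → "alkafdftibrq" → "lftr" ✓)

jni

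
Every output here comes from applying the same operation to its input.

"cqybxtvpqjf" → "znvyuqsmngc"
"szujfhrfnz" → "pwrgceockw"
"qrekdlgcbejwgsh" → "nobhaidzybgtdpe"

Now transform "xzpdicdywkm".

uwmafzavthj

Each output is the input with this applied: shift every letter 3 places backward in the alphabet (wrapping around).
So "xzpdicdywkm" becomes "uwmafzavthj".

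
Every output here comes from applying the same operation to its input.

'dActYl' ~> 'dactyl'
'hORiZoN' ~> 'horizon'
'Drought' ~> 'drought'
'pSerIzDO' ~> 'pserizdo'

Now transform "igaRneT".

Looking at the pairs, the operation is to convert every letter to lowercase.
Doing the same to "igaRneT": "igarnet".

igarnet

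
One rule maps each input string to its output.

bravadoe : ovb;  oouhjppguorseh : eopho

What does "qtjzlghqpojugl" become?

In each case the input is transformed by: keep one character in every 3, starting at position 1 (positions 1st, 4th, 7th, ...), then reverse the string.
Starting from "qtjzlghqpojugl": after the first operation, "qzhog"; after the second, "gohzq".

gohzq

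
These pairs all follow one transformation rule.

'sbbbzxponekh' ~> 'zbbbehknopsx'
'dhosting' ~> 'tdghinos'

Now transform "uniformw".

The pattern: sort the characters into alphabetical order, then move the last character to the front.
Applying both steps to "uniformw": "fimnoruw", then "wfimnoru".

wfimnoru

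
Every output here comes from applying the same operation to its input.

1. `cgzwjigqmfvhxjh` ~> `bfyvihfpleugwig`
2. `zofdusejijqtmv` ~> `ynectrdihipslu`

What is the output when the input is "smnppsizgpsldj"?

rlmoorhyforkci

What's happening: shift every letter 1 place backward in the alphabet (wrapping around).
So "smnppsizgpsldj" becomes "rlmoorhyforkci".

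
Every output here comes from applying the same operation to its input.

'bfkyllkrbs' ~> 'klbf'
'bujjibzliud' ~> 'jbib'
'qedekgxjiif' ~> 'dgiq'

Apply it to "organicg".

gio

What's happening: move the first 2 characters to the end (rotate left by 2), then keep one character in every 3, starting at position 1 (positions 1st, 4th, 7th, ...).
Doing the same to "organicg": "gio".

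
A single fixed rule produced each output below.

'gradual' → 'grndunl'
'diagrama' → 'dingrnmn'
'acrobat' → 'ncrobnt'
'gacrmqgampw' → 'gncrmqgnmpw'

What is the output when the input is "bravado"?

The pattern: replace every "a" with "n".
"bravado" → "brnvndo".

brnvndo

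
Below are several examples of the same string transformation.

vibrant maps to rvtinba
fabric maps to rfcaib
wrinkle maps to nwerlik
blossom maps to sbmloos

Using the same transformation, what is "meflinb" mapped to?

The rule is to take characters alternately from the front and the back (1st, last, 2nd, 2nd-last, ...), then move the last character to the front.
Applying both steps to "meflinb": "mbenfil", then "lmbenfi".

lmbenfi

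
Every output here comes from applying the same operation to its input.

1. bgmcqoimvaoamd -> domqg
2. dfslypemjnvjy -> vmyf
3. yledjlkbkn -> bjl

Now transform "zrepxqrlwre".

elxr

The rule is to keep one character in every 3, starting at position 2 (positions 2nd, 5th, 8th, ...), then reverse the string.
Applying both steps to "zrepxqrlwre": "rxle", then "elxr".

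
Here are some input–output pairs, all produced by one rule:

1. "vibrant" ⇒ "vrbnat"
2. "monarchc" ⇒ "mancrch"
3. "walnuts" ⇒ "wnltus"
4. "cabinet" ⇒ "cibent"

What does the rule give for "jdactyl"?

What's happening: swap each adjacent pair of characters (1↔2, 3↔4, ...), then delete the first character.
"jdactyl" → "jcaytl".

jcaytl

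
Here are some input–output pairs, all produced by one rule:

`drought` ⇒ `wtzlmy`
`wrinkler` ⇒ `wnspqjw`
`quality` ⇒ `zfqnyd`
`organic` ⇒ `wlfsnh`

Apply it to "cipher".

The pattern: delete the first character, then shift every letter 5 places forward in the alphabet (wrapping around).
Working it through for "cipher": intermediate "ipher", final "numjw".

numjw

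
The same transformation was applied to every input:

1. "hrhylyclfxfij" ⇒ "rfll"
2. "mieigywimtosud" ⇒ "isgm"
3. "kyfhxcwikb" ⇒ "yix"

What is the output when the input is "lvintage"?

What's happening: take characters alternately from the front and the back (1st, last, 2nd, 2nd-last, ...), then keep one character in every 3, starting at position 3 (positions 3rd, 6th, 9th, ...).
On "lvintage": the first step gives "levgiant", and the second then gives "va".
(Check on "kyfhxcwikb": → "kbykfihwxc" → "yix" ✓)

va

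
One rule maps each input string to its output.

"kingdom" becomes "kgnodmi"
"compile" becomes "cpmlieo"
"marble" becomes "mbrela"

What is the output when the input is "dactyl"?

What's happening: swap each adjacent pair of characters (1↔2, 3↔4, ...), then move the first character to the end.
Starting from "dactyl": after the first operation, "adtcly"; after the second, "dtclya".
(Check on "compile": → "ocpmlie" → "cpmlieo" ✓)

dtclya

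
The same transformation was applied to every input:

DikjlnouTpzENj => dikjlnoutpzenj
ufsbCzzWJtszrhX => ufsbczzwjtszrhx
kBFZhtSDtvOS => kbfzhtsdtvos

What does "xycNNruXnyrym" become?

xycnnruxnyrym

Rule — convert every letter to lowercase.
On "xycNNruXnyrym" that produces "xycnnruxnyrym".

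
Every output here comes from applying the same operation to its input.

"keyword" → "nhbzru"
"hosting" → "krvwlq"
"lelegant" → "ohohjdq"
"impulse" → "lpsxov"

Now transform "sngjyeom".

vqjmbhr

Looking at the pairs, the operation is to shift every letter 3 places forward in the alphabet (wrapping around), then delete the last character.
For "sngjyeom", step one produces "vqjmbhrp"; step two turns that into "vqjmbhr".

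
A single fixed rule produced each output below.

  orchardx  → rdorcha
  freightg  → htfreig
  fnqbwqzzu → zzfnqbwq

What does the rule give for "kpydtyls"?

Each output is the input with this applied: delete the last character, then move the last 2 characters to the front (rotate right by 2).
For "kpydtyls", step one produces "kpydtyl"; step two turns that into "ylkpydt".
(Check on "orchardx": → "orchard" → "rdorcha" ✓)

ylkpydt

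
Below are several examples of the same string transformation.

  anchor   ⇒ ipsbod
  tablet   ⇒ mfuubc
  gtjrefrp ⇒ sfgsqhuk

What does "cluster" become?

tufsdmv

In each case the input is transformed by: move the first 3 characters to the end (rotate left by 3), then shift every letter 1 place forward in the alphabet (wrapping around).
Working it through for "cluster": intermediate "sterclu", final "tufsdmv".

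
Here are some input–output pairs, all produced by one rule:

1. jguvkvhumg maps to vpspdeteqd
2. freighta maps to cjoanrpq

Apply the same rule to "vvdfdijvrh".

The rule is to shift every letter 9 places forward in the alphabet (wrapping around), then move the last 2 characters to the front (rotate right by 2).
Applying both steps to "vvdfdijvrh": "eemomrseaq", then "aqeemomrse".

aqeemomrse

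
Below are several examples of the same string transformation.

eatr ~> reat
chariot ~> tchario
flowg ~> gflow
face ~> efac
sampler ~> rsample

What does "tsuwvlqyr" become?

rtsuwvlqy

The pattern: move the last character to the front.
So "tsuwvlqyr" becomes "rtsuwvlqy".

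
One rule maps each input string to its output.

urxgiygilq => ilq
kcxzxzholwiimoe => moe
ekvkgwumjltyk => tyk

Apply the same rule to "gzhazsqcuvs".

uvs

The transformation: keep only the last 3 characters.
On "gzhazsqcuvs" that produces "uvs".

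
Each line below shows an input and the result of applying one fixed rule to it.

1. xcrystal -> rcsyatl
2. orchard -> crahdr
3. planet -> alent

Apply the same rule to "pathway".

Rule — delete the first character, then swap each adjacent pair of characters (1↔2, 3↔4, ...).
Working it through for "pathway": intermediate "athway", final "tawhya".
(Check on "planet": → "lanet" → "alent" ✓)

tawhya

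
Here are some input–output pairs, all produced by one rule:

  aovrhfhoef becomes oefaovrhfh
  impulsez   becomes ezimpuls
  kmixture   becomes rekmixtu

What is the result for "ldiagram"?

The transformation: move the first 2 characters to the end (rotate left by 2), then swap the front and back halves of the string.
"ldiagram" → "iagramld" → "amldiagr".

amldiagr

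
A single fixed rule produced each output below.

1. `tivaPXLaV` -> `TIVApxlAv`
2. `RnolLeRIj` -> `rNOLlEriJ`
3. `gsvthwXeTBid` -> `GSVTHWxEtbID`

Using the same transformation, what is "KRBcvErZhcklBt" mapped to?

krbCVeRzHCKLbT

Rule — flip the case of every letter.
On "KRBcvErZhcklBt" that produces "krbCVeRzHCKLbT".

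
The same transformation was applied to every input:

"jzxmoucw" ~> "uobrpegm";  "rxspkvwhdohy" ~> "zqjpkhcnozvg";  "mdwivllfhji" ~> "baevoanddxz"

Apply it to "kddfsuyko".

cgcvvxkmq

In each case the input is transformed by: move the last 2 characters to the front (rotate right by 2), then shift every letter 8 places backward in the alphabet (wrapping around).
For "kddfsuyko", step one produces "kokddfsuy"; step two turns that into "cgcvvxkmq".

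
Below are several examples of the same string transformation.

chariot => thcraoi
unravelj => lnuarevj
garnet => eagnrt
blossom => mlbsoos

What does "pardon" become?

oapdrn

The rule is to swap each adjacent pair of characters (1↔2, 3↔4, ...), then move the last character to the front.
For "pardon", step one produces "apdrno"; step two turns that into "oapdrn".
(Check on "chariot": → "hcraoit" → "thcraoi" ✓)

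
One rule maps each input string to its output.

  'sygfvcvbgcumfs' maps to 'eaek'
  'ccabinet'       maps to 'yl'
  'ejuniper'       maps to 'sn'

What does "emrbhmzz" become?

Looking at the pairs, the operation is to shift every letter 2 places backward in the alphabet (wrapping around), then keep one character in every 3, starting at position 3 (positions 3rd, 6th, 9th, ...).
For "emrbhmzz", step one produces "ckpzfkxx"; step two turns that into "pk".
(Check on "ejuniper": → "chslgncp" → "sn" ✓)

pk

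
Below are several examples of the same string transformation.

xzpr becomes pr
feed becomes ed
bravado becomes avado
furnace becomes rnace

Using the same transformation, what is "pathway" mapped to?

thway

Rule — delete the first 2 characters.
Doing the same to "pathway": "thway".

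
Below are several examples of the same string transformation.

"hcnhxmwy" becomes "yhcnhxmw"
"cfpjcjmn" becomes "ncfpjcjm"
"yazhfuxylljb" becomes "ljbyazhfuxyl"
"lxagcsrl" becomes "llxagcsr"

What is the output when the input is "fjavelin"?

nfjaveli

Each output is the input with this applied: move the first 3 characters to the end (rotate left by 3), then swap the front and back halves of the string.
"fjavelin" → "velinfja" → "nfjaveli".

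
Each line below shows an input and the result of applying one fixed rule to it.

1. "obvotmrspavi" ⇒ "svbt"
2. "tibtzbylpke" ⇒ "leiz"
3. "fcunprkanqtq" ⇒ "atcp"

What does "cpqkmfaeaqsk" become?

Rule — keep one character in every 3, starting at position 2 (positions 2nd, 5th, 8th, ...), then move the last 2 characters to the front (rotate right by 2).
Starting from "cpqkmfaeaqsk": after the first operation, "pmes"; after the second, "espm".

espm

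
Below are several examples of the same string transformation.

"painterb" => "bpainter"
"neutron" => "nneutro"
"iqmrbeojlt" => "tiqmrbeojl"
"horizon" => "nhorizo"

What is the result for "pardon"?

The transformation: move the last character to the front.
For "pardon" the result is "npardo".

npardo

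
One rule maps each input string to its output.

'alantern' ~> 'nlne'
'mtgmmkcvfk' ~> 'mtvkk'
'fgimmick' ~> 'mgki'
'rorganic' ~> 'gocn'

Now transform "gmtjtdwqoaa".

jmqda

The pattern: keep every other character starting from the second (positions 2nd, 4th, 6th, ...), then swap each adjacent pair of characters (1↔2, 3↔4, ...).
Working it through for "gmtjtdwqoaa": intermediate "mjdqa", final "jmqda".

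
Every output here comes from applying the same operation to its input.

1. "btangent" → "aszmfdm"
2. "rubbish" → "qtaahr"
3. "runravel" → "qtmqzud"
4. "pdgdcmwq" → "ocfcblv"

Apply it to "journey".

intqmd

The rule is to delete the last character, then shift every letter 1 place backward in the alphabet (wrapping around).
Doing the same to "journey": "intqmd".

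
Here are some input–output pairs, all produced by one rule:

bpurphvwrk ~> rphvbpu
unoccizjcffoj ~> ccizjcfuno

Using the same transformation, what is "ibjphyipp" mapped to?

phyibj

The rule is to delete the last 3 characters, then move the first 3 characters to the end (rotate left by 3).
Starting from "ibjphyipp": after the first operation, "ibjphy"; after the second, "phyibj".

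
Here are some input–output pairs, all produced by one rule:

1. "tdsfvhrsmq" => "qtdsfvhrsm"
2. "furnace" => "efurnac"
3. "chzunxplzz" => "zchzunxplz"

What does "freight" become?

In each case the input is transformed by: move the last character to the front.
Applying that to "freight" gives "tfreigh".

tfreigh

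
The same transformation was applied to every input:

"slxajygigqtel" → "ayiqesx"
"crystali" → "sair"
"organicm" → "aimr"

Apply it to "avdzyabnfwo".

In each case the input is transformed by: move the first 3 characters to the end (rotate left by 3), then keep every other character starting from the first (positions 1st, 3rd, 5th, ...).
Applying both steps to "avdzyabnfwo": "zyabnfwoavd", then "zanwad".

zanwad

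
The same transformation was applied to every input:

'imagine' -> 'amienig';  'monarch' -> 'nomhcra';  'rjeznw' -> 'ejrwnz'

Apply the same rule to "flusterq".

The pattern: reverse the string, then move the last 3 characters to the front (rotate right by 3).
On "flusterq": the first step gives "qretsulf", and the second then gives "ulfqrets".

ulfqrets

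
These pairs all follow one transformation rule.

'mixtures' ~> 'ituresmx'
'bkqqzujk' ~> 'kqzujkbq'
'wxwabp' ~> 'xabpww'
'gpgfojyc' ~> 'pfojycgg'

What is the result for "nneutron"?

In each case the input is transformed by: move the first 2 characters to the end (rotate left by 2), then swap the first and last characters.
For "nneutron", step one produces "eutronnn"; step two turns that into "nutronne".

nutronne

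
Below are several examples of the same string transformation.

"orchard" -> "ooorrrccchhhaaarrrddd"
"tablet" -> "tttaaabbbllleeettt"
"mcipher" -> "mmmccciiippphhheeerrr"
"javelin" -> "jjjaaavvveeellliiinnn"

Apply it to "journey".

What's happening: repeat every character 3 times.
"journey" → "jjjooouuurrrnnneeeyyy".

jjjooouuurrrnnneeeyyy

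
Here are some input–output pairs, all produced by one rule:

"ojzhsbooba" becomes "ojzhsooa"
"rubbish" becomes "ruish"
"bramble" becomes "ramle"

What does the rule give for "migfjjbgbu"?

The transformation: remove every "b".
So "migfjjbgbu" becomes "migfjjgu".

migfjjgu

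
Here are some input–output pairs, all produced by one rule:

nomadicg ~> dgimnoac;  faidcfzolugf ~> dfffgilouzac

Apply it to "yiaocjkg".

gijkoyac

The transformation: sort the characters into alphabetical order, then move the first 2 characters to the end (rotate left by 2).
Applying both steps to "yiaocjkg": "acgijkoy", then "gijkoyac".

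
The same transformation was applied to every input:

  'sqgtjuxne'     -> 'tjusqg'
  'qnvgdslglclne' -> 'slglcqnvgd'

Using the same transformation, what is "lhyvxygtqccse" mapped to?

ygtqclhyvx

Looking at the pairs, the operation is to delete the last 3 characters, then swap the front and back halves of the string.
"lhyvxygtqccse" → "ygtqclhyvx".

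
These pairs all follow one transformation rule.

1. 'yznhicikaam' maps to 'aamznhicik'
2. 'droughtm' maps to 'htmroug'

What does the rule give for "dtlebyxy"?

Each output is the input with this applied: delete the first character, then move the last 3 characters to the front (rotate right by 3).
For "dtlebyxy", step one produces "tlebyxy"; step two turns that into "yxytleb".

yxytleb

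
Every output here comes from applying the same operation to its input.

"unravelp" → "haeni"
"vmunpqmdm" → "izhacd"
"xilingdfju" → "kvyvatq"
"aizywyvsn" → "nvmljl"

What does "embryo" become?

In each case the input is transformed by: delete the last 3 characters, then shift every letter 13 places forward in the alphabet (wrapping around) — i.e. ROT13.
Starting from "embryo": after the first operation, "emb"; after the second, "rzo".
(Check on "aizywyvsn": → "aizywy" → "nvmljl" ✓)

rzo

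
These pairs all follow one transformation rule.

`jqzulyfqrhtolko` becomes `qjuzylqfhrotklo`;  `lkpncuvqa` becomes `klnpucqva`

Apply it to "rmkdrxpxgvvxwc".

The pattern: swap each adjacent pair of characters (1↔2, 3↔4, ...).
Applying that to "rmkdrxpxgvvxwc" gives "mrdkxrxpvgxvcw".

mrdkxrxpvgxvcw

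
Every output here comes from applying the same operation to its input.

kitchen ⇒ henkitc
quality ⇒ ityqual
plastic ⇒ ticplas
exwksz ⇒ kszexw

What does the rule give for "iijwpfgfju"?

fjuiijwpfg

Rule — move the last 3 characters to the front (rotate right by 3).
So "iijwpfgfju" becomes "fjuiijwpfg".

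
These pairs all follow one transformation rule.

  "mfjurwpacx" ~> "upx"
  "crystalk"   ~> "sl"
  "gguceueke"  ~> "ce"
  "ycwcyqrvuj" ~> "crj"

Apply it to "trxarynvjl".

anl

In each case the input is transformed by: delete the first character, then keep one character in every 3, starting at position 3 (positions 3rd, 6th, 9th, ...).
"trxarynvjl" → "anl".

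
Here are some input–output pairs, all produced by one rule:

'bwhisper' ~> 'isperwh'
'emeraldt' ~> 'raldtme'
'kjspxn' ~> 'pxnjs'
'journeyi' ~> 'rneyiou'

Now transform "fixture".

tureix

The transformation: delete the first character, then move the first 2 characters to the end (rotate left by 2).
Working it through for "fixture": intermediate "ixture", final "tureix".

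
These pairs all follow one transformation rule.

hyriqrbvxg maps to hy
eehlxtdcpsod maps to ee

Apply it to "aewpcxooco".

ae

Looking at the pairs, the operation is to keep only the first 2 characters.
Doing the same to "aewpcxooco": "ae".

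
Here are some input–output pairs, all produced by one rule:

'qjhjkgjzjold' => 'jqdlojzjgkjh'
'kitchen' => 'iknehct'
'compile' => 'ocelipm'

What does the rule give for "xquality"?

qxytilau

The rule is to move the first 2 characters to the end (rotate left by 2), then reverse the string.
Applying that to "xquality" gives "qxytilau".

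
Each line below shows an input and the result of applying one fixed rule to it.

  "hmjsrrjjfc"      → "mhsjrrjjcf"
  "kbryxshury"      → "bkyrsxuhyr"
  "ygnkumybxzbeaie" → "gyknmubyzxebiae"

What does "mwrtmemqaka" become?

The pattern: swap each adjacent pair of characters (1↔2, 3↔4, ...).
On "mwrtmemqaka" that produces "wmtremqmkaa".

wmtremqmkaa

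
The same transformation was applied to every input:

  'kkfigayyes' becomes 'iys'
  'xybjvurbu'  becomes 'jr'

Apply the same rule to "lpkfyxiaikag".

The pattern: delete the first 2 characters, then keep one character in every 3, starting at position 2 (positions 2nd, 5th, 8th, ...).
Starting from "lpkfyxiaikag": after the first operation, "kfyxiaikag"; after the second, "fik".

fik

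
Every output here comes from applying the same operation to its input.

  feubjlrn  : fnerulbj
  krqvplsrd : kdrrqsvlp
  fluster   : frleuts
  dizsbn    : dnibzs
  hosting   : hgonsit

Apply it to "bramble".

berlabm

The pattern: take characters alternately from the front and the back (1st, last, 2nd, 2nd-last, ...).
On "bramble" that produces "berlabm".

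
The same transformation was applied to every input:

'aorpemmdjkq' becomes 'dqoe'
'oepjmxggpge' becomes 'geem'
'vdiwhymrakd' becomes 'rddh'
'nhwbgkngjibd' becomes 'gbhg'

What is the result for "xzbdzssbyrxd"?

What's happening: keep one character in every 3, starting at position 2 (positions 2nd, 5th, 8th, ...), then move the last 2 characters to the front (rotate right by 2).
Working it through for "xzbdzssbyrxd": intermediate "zzbx", final "bxzz".

bxzz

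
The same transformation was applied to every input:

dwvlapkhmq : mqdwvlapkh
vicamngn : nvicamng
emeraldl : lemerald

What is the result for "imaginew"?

wimagine

The transformation: swap the front and back halves of the string, then move the first 3 characters to the end (rotate left by 3).
"imaginew" → "inewimag" → "wimagine".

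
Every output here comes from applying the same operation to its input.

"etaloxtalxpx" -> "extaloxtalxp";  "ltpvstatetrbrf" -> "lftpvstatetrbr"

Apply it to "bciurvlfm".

bmciurvlf

The transformation: swap the first and last characters, then move the last character to the front.
Applying both steps to "bciurvlfm": "mciurvlfb", then "bmciurvlf".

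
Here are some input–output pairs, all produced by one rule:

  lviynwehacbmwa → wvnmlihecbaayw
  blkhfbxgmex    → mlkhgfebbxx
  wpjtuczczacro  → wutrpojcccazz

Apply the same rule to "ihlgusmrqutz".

utsrqmlihgzu

The rule is to sort the characters into reverse alphabetical order, then move the first 2 characters to the end (rotate left by 2).
"ihlgusmrqutz" → "zuutsrqmlihg" → "utsrqmlihgzu".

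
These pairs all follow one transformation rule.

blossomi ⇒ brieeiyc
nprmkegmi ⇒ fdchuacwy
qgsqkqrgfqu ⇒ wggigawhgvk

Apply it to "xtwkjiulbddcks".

jnamyzbktrstia

The pattern: swap each adjacent pair of characters (1↔2, 3↔4, ...), then shift every letter 10 places backward in the alphabet (wrapping around).
On "xtwkjiulbddcks" that produces "jnamyzbktrstia".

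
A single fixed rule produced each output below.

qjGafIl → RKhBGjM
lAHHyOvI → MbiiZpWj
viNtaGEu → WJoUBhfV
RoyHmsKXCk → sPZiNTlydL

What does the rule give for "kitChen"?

The transformation: flip the case of every letter, then shift every letter 1 place forward in the alphabet (wrapping around).
Working it through for "kitChen": intermediate "KITcHEN", final "LJUdIFO".

LJUdIFO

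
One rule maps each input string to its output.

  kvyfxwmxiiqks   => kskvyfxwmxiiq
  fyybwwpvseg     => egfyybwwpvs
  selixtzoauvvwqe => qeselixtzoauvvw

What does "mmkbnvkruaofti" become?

The pattern: move the last 2 characters to the front (rotate right by 2).
Doing the same to "mmkbnvkruaofti": "timmkbnvkruaof".

timmkbnvkruaof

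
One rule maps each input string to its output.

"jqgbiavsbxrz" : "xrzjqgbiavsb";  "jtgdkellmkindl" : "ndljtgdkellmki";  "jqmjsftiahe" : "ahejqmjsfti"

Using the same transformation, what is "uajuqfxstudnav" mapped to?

The transformation: move the last 3 characters to the front (rotate right by 3).
"uajuqfxstudnav" → "navuajuqfxstud".

navuajuqfxstud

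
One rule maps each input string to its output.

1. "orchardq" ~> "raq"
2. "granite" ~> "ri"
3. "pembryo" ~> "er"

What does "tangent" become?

The rule is to keep one character in every 3, starting at position 2 (positions 2nd, 5th, 8th, ...).
So "tangent" becomes "ae".

ae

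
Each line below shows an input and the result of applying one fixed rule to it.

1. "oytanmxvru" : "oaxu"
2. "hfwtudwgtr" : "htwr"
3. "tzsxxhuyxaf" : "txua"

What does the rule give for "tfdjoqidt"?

The rule is to keep one character in every 3, starting at position 1 (positions 1st, 4th, 7th, ...).
"tfdjoqidt" → "tji".

tji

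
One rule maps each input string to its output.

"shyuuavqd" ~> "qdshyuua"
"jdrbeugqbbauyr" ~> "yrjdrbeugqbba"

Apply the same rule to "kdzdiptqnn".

nnkdzdipt

Each output is the input with this applied: move the last 2 characters to the front (rotate right by 2), then delete the last character.
"kdzdiptqnn" → "nnkdzdiptq" → "nnkdzdipt".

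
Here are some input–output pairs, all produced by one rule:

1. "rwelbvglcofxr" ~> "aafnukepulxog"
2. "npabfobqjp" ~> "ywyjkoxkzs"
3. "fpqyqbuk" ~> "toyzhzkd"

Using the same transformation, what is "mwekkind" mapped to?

In each case the input is transformed by: shift every letter 9 places forward in the alphabet (wrapping around), then move the last character to the front.
Applying both steps to "mwekkind": "vfnttrwm", then "mvfnttrw".

mvfnttrw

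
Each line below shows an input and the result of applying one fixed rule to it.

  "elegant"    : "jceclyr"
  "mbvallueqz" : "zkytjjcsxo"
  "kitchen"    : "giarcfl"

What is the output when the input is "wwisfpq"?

uuqgndo

The rule is to swap each adjacent pair of characters (1↔2, 3↔4, ...), then shift every letter 2 places backward in the alphabet (wrapping around).
On "wwisfpq": the first step gives "wwsipfq", and the second then gives "uuqgndo".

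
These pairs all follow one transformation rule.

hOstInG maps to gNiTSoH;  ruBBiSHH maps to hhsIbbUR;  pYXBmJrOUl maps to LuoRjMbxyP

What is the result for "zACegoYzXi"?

Rule — reverse the string, then flip the case of every letter.
"zACegoYzXi" → "iXzYogeCAz" → "IxZyOGEcaZ".
(Check on "hOstInG": → "GnItsOh" → "gNiTSoH" ✓)

IxZyOGEcaZ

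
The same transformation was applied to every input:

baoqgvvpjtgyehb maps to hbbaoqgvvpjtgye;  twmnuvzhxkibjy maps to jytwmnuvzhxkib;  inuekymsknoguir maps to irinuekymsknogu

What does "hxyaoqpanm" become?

nmhxyaoqpa

The transformation: move the last 2 characters to the front (rotate right by 2).
Doing the same to "hxyaoqpanm": "nmhxyaoqpa".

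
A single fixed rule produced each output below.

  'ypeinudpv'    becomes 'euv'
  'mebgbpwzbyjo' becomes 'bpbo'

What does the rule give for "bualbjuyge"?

The rule is to keep one character in every 3, starting at position 3 (positions 3rd, 6th, 9th, ...).
For "bualbjuyge" the result is "ajg".

ajg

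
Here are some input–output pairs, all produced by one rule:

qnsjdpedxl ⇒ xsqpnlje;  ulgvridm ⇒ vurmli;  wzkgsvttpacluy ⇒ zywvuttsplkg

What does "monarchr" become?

rronmh

Looking at the pairs, the operation is to sort the characters into reverse alphabetical order, then delete the last 2 characters.
Applying that to "monarchr" gives "rronmh".
(Check on "qnsjdpedxl": → "xsqpnljedd" → "xsqpnlje" ✓)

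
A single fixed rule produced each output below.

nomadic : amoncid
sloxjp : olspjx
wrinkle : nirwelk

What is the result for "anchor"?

cnaroh

The transformation: move the last 3 characters to the front (rotate right by 3), then reverse the string.
Working it through for "anchor": intermediate "horanc", final "cnaroh".
(Check on "wrinkle": → "klewrin" → "nirwelk" ✓)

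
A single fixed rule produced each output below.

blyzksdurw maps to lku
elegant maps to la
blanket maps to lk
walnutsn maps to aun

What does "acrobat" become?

cb

In each case the input is transformed by: keep one character in every 3, starting at position 2 (positions 2nd, 5th, 8th, ...).
For "acrobat" the result is "cb".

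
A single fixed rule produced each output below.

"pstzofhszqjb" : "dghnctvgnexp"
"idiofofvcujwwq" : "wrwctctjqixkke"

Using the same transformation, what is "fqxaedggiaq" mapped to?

telosruuwoe

Rule — shift every letter 12 places backward in the alphabet (wrapping around).
For "fqxaedggiaq" the result is "telosruuwoe".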